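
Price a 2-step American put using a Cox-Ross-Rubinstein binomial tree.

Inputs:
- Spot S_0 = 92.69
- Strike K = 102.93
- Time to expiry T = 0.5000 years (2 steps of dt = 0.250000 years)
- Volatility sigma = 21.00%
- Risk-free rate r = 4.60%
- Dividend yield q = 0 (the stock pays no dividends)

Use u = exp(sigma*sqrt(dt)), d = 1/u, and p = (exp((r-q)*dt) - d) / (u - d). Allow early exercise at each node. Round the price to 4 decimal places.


Answer: Price = V(0,0) = 11.5680

Derivation:
dt = T/N = 0.250000
u = exp(sigma*sqrt(dt)) = 1.110711; d = 1/u = 0.900325
p = (exp((r-q)*dt) - d) / (u - d) = 0.528751
Discount per step: exp(-r*dt) = 0.988566
Stock lattice S(k, i) with i counting down-moves:
  k=0: S(0,0) = 92.6900
  k=1: S(1,0) = 102.9518; S(1,1) = 83.4511
  k=2: S(2,0) = 114.3496; S(2,1) = 92.6900; S(2,2) = 75.1331
Terminal payoffs V(N, i) = max(K - S_T, 0):
  V(2,0) = 0.000000; V(2,1) = 10.240000; V(2,2) = 27.796946
Backward induction: V(k, i) = exp(-r*dt) * [p * V(k+1, i) + (1-p) * V(k+1, i+1)]; then take max(V_cont, immediate exercise) for American.
  V(1,0) = exp(-r*dt) * [p*0.000000 + (1-p)*10.240000] = 4.770413; exercise = 0.000000; V(1,0) = max -> 4.770413
  V(1,1) = exp(-r*dt) * [p*10.240000 + (1-p)*27.796946] = 18.302005; exercise = 19.478920; V(1,1) = max -> 19.478920
  V(0,0) = exp(-r*dt) * [p*4.770413 + (1-p)*19.478920] = 11.567983; exercise = 10.240000; V(0,0) = max -> 11.567983


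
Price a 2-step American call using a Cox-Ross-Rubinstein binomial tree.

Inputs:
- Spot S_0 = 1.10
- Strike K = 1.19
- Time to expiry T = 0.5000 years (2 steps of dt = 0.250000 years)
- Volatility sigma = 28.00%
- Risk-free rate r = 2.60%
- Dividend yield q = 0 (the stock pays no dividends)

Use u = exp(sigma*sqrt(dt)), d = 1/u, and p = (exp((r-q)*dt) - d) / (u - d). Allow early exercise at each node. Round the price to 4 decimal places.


dt = T/N = 0.250000
u = exp(sigma*sqrt(dt)) = 1.150274; d = 1/u = 0.869358
p = (exp((r-q)*dt) - d) / (u - d) = 0.488271
Discount per step: exp(-r*dt) = 0.993521
Stock lattice S(k, i) with i counting down-moves:
  k=0: S(0,0) = 1.1000
  k=1: S(1,0) = 1.2653; S(1,1) = 0.9563
  k=2: S(2,0) = 1.4554; S(2,1) = 1.1000; S(2,2) = 0.8314
Terminal payoffs V(N, i) = max(S_T - K, 0):
  V(2,0) = 0.265443; V(2,1) = 0.000000; V(2,2) = 0.000000
Backward induction: V(k, i) = exp(-r*dt) * [p * V(k+1, i) + (1-p) * V(k+1, i+1)]; then take max(V_cont, immediate exercise) for American.
  V(1,0) = exp(-r*dt) * [p*0.265443 + (1-p)*0.000000] = 0.128768; exercise = 0.075301; V(1,0) = max -> 0.128768
  V(1,1) = exp(-r*dt) * [p*0.000000 + (1-p)*0.000000] = 0.000000; exercise = 0.000000; V(1,1) = max -> 0.000000
  V(0,0) = exp(-r*dt) * [p*0.128768 + (1-p)*0.000000] = 0.062466; exercise = 0.000000; V(0,0) = max -> 0.062466

Answer: Price = V(0,0) = 0.0625


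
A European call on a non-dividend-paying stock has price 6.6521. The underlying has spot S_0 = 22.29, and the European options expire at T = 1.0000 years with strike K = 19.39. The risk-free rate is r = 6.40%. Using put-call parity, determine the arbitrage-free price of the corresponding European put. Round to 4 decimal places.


Put-call parity: C - P = S_0 * exp(-qT) - K * exp(-rT).
S_0 * exp(-qT) = 22.2900 * 1.00000000 = 22.29000000
K * exp(-rT) = 19.3900 * 0.93800500 = 18.18791694
P = C - S*exp(-qT) + K*exp(-rT)
P = 6.6521 - 22.29000000 + 18.18791694 = 2.5500

Answer: Put price = 2.5500


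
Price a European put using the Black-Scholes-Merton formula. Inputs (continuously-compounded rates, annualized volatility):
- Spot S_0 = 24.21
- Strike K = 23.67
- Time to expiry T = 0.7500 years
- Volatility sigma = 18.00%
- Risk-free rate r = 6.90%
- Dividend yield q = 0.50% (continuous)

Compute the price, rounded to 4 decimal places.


d1 = (ln(S/K) + (r - q + 0.5*sigma^2) * T) / (sigma * sqrt(T)) = 0.53056788
d2 = d1 - sigma * sqrt(T) = 0.37468331
exp(-rT) = 0.94956623; exp(-qT) = 0.99625702
P = K * exp(-rT) * N(-d2) - S_0 * exp(-qT) * N(-d1)
N(-d1) = 0.29785913; N(-d2) = 0.35394800
P = 23.6700 * 0.94956623 * 0.35394800 - 24.2100 * 0.99625702 * 0.29785913 = 0.7712

Answer: Price = 0.7712


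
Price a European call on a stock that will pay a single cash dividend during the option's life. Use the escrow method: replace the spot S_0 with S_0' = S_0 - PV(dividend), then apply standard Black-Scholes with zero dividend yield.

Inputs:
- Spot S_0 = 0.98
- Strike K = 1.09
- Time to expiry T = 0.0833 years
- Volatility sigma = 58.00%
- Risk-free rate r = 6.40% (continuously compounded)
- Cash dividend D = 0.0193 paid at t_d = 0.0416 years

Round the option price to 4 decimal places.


PV(D) = D * exp(-r * t_d) = 0.0193 * 0.99734114 = 0.01924868
S_0' = S_0 - PV(D) = 0.9800 - 0.01924868 = 0.96075132
d1 = (ln(S_0'/K) + (r + sigma^2/2)*T) / (sigma*sqrt(T)) = -0.63844884
d2 = d1 - sigma*sqrt(T) = -0.80584693
exp(-rT) = 0.99468299
N(d1) = 0.26159077; N(d2) = 0.21016556
C = S_0' * N(d1) - K * exp(-rT) * N(d2) = 0.96075132 * 0.26159077 - 1.0900 * 0.99468299 * 0.21016556 = 0.0235

Answer: Price = 0.0235


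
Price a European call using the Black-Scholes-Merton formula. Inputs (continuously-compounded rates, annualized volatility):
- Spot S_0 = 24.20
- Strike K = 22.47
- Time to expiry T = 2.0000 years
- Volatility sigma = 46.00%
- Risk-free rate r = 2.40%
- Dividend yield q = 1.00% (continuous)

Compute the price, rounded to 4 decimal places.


Answer: Price = 6.9758

Derivation:
d1 = (ln(S/K) + (r - q + 0.5*sigma^2) * T) / (sigma * sqrt(T)) = 0.48232606
d2 = d1 - sigma * sqrt(T) = -0.16821218
exp(-rT) = 0.95313379; exp(-qT) = 0.98019867
C = S_0 * exp(-qT) * N(d1) - K * exp(-rT) * N(d2)
N(d1) = 0.68521283; N(d2) = 0.43320818
C = 24.2000 * 0.98019867 * 0.68521283 - 22.4700 * 0.95313379 * 0.43320818 = 6.9758


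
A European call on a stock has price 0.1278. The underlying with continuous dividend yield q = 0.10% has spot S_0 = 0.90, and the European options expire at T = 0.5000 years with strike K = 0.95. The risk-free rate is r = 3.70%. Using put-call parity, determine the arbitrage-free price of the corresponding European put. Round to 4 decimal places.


Answer: Put price = 0.1608

Derivation:
Put-call parity: C - P = S_0 * exp(-qT) - K * exp(-rT).
S_0 * exp(-qT) = 0.9000 * 0.99950012 = 0.89955011
K * exp(-rT) = 0.9500 * 0.98167007 = 0.93258657
P = C - S*exp(-qT) + K*exp(-rT)
P = 0.1278 - 0.89955011 + 0.93258657 = 0.1608


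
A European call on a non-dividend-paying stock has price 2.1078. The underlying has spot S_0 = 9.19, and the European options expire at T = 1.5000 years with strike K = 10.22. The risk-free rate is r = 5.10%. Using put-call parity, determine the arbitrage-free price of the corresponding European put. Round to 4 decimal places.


Answer: Put price = 2.3851

Derivation:
Put-call parity: C - P = S_0 * exp(-qT) - K * exp(-rT).
S_0 * exp(-qT) = 9.1900 * 1.00000000 = 9.19000000
K * exp(-rT) = 10.2200 * 0.92635291 = 9.46732678
P = C - S*exp(-qT) + K*exp(-rT)
P = 2.1078 - 9.19000000 + 9.46732678 = 2.3851


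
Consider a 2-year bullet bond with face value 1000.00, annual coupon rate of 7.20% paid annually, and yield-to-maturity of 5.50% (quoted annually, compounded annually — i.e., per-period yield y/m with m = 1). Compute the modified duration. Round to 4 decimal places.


Answer: Modified duration = 1.8330

Derivation:
Coupon per period c = face * coupon_rate / m = 72.000000
Periods per year m = 1; per-period yield y/m = 0.055000
Number of cashflows N = 2
Cashflows (t years, CF_t, discount factor 1/(1+y/m)^(m*t), PV):
  t = 1.0000: CF_t = 72.000000, DF = 0.947867, PV = 68.246445
  t = 2.0000: CF_t = 1072.000000, DF = 0.898452, PV = 963.140990
Price P = sum_t PV_t = 1031.387435
First compute Macaulay numerator sum_t t * PV_t:
  t * PV_t at t = 1.0000: 68.246445
  t * PV_t at t = 2.0000: 1926.281979
Macaulay duration D = 1994.528425 / 1031.387435 = 1.933830
Modified duration = D / (1 + y/m) = 1.933830 / (1 + 0.055000) = 1.833015


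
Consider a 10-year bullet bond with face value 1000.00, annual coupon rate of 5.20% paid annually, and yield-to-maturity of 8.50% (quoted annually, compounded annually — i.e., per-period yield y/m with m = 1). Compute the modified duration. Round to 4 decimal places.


Coupon per period c = face * coupon_rate / m = 52.000000
Periods per year m = 1; per-period yield y/m = 0.085000
Number of cashflows N = 10
Cashflows (t years, CF_t, discount factor 1/(1+y/m)^(m*t), PV):
  t = 1.0000: CF_t = 52.000000, DF = 0.921659, PV = 47.926267
  t = 2.0000: CF_t = 52.000000, DF = 0.849455, PV = 44.171675
  t = 3.0000: CF_t = 52.000000, DF = 0.782908, PV = 40.711221
  t = 4.0000: CF_t = 52.000000, DF = 0.721574, PV = 37.521863
  t = 5.0000: CF_t = 52.000000, DF = 0.665045, PV = 34.582362
  t = 6.0000: CF_t = 52.000000, DF = 0.612945, PV = 31.873145
  t = 7.0000: CF_t = 52.000000, DF = 0.564926, PV = 29.376170
  t = 8.0000: CF_t = 52.000000, DF = 0.520669, PV = 27.074811
  t = 9.0000: CF_t = 52.000000, DF = 0.479880, PV = 24.953743
  t = 10.0000: CF_t = 1052.000000, DF = 0.442285, PV = 465.284257
Price P = sum_t PV_t = 783.475514
First compute Macaulay numerator sum_t t * PV_t:
  t * PV_t at t = 1.0000: 47.926267
  t * PV_t at t = 2.0000: 88.343350
  t * PV_t at t = 3.0000: 122.133663
  t * PV_t at t = 4.0000: 150.087451
  t * PV_t at t = 5.0000: 172.911810
  t * PV_t at t = 6.0000: 191.238868
  t * PV_t at t = 7.0000: 205.633192
  t * PV_t at t = 8.0000: 216.598490
  t * PV_t at t = 9.0000: 224.583688
  t * PV_t at t = 10.0000: 4652.842566
Macaulay duration D = 6072.299346 / 783.475514 = 7.750465
Modified duration = D / (1 + y/m) = 7.750465 / (1 + 0.085000) = 7.143285

Answer: Modified duration = 7.1433


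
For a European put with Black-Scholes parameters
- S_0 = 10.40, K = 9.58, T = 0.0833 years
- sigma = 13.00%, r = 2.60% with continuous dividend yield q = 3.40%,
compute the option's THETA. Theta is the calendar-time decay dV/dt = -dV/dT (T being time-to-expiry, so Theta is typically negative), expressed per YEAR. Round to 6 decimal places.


Answer: Theta = -0.085843

Derivation:
d1 = 2.1899021103; d2 = 2.1523818491
phi(d1) = 0.0362696433; exp(-qT) = 0.9971718069; exp(-rT) = 0.9978365437
Theta = -S*exp(-qT)*phi(d1)*sigma/(2*sqrt(T)) + r*K*exp(-rT)*N(-d2) - q*S*exp(-qT)*N(-d1)
N(-d1) = 0.0142656685; N(-d2) = 0.0156836460; sqrt(T) = 0.2886173938
Term 1 = -10.4000 * 0.9971718069 * 0.0362696433 * 0.1300 / (2 * 0.2886173938) = -0.0847105440
Term 2 = 0.0260 * 9.5800 * 0.9978365437 * 0.0156836460 = 0.0038980310
Term 3 = -0.0340 * 10.4000 * 0.9971718069 * 0.0142656685 = -0.0050300740
Theta = -0.0847105440 + (0.0038980310) + (-0.0050300740) = -0.085843


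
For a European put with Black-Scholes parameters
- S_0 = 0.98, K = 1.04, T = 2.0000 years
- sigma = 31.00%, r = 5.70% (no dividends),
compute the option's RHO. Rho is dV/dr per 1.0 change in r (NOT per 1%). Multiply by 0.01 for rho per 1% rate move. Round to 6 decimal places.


d1 = 0.3436917134; d2 = -0.0947144909
phi(d1) = 0.3760622728; exp(-qT) = 1.0000000000; exp(-rT) = 0.8922579559
N(-d2) = 0.5377291962
Rho = -K*T*exp(-rT)*N(-d2) = -1.0400 * 2.0000 * 0.8922579559 * 0.5377291962 = -0.997970

Answer: Rho = -0.997970


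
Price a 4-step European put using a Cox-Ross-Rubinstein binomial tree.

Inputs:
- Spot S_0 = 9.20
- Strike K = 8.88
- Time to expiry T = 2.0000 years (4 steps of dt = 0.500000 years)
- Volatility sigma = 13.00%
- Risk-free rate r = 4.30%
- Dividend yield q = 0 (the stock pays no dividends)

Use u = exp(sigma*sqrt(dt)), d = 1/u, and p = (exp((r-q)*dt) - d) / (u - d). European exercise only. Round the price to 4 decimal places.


Answer: Price = V(0,0) = 0.2396

Derivation:
dt = T/N = 0.500000
u = exp(sigma*sqrt(dt)) = 1.096281; d = 1/u = 0.912175
p = (exp((r-q)*dt) - d) / (u - d) = 0.595080
Discount per step: exp(-r*dt) = 0.978729
Stock lattice S(k, i) with i counting down-moves:
  k=0: S(0,0) = 9.2000
  k=1: S(1,0) = 10.0858; S(1,1) = 8.3920
  k=2: S(2,0) = 11.0569; S(2,1) = 9.2000; S(2,2) = 7.6550
  k=3: S(3,0) = 12.1214; S(3,1) = 10.0858; S(3,2) = 8.3920; S(3,3) = 6.9827
  k=4: S(4,0) = 13.2885; S(4,1) = 11.0569; S(4,2) = 9.2000; S(4,3) = 7.6550; S(4,4) = 6.3694
Terminal payoffs V(N, i) = max(K - S_T, 0):
  V(4,0) = 0.000000; V(4,1) = 0.000000; V(4,2) = 0.000000; V(4,3) = 1.225025; V(4,4) = 2.510583
Backward induction: V(k, i) = exp(-r*dt) * [p * V(k+1, i) + (1-p) * V(k+1, i+1)].
  V(3,0) = exp(-r*dt) * [p*0.000000 + (1-p)*0.000000] = 0.000000
  V(3,1) = exp(-r*dt) * [p*0.000000 + (1-p)*0.000000] = 0.000000
  V(3,2) = exp(-r*dt) * [p*0.000000 + (1-p)*1.225025] = 0.485487
  V(3,3) = exp(-r*dt) * [p*1.225025 + (1-p)*2.510583] = 1.708444
  V(2,0) = exp(-r*dt) * [p*0.000000 + (1-p)*0.000000] = 0.000000
  V(2,1) = exp(-r*dt) * [p*0.000000 + (1-p)*0.485487] = 0.192402
  V(2,2) = exp(-r*dt) * [p*0.485487 + (1-p)*1.708444] = 0.959827
  V(1,0) = exp(-r*dt) * [p*0.000000 + (1-p)*0.192402] = 0.076250
  V(1,1) = exp(-r*dt) * [p*0.192402 + (1-p)*0.959827] = 0.492446
  V(0,0) = exp(-r*dt) * [p*0.076250 + (1-p)*0.492446] = 0.239570


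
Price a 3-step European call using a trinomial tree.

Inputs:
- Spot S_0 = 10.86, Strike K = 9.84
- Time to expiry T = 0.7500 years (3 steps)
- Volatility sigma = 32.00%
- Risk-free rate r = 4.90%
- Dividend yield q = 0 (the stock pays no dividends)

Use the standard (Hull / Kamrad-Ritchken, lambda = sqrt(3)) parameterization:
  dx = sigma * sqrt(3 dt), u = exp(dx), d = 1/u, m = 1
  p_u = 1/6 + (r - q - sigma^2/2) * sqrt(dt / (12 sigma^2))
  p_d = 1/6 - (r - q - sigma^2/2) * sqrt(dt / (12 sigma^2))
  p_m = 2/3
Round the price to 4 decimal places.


dt = T/N = 0.250000; dx = sigma*sqrt(3*dt) = 0.277128
u = exp(dx) = 1.319335; d = 1/u = 0.757957
p_u = 0.165674, p_m = 0.666667, p_d = 0.167659
Discount per step: exp(-r*dt) = 0.987825
Stock lattice S(k, j) with j the centered position index:
  k=0: S(0,+0) = 10.8600
  k=1: S(1,-1) = 8.2314; S(1,+0) = 10.8600; S(1,+1) = 14.3280
  k=2: S(2,-2) = 6.2391; S(2,-1) = 8.2314; S(2,+0) = 10.8600; S(2,+1) = 14.3280; S(2,+2) = 18.9034
  k=3: S(3,-3) = 4.7289; S(3,-2) = 6.2391; S(3,-1) = 8.2314; S(3,+0) = 10.8600; S(3,+1) = 14.3280; S(3,+2) = 18.9034; S(3,+3) = 24.9399
Terminal payoffs V(N, j) = max(S_T - K, 0):
  V(3,-3) = 0.000000; V(3,-2) = 0.000000; V(3,-1) = 0.000000; V(3,+0) = 1.020000; V(3,+1) = 4.487983; V(3,+2) = 9.063415; V(3,+3) = 15.099944
Backward induction: V(k, j) = exp(-r*dt) * [p_u * V(k+1, j+1) + p_m * V(k+1, j) + p_d * V(k+1, j-1)]
  V(2,-2) = exp(-r*dt) * [p_u*0.000000 + p_m*0.000000 + p_d*0.000000] = 0.000000
  V(2,-1) = exp(-r*dt) * [p_u*1.020000 + p_m*0.000000 + p_d*0.000000] = 0.166930
  V(2,+0) = exp(-r*dt) * [p_u*4.487983 + p_m*1.020000 + p_d*0.000000] = 1.406212
  V(2,+1) = exp(-r*dt) * [p_u*9.063415 + p_m*4.487983 + p_d*1.020000] = 4.607783
  V(2,+2) = exp(-r*dt) * [p_u*15.099944 + p_m*9.063415 + p_d*4.487983] = 9.183214
  V(1,-1) = exp(-r*dt) * [p_u*1.406212 + p_m*0.166930 + p_d*0.000000] = 0.340069
  V(1,+0) = exp(-r*dt) * [p_u*4.607783 + p_m*1.406212 + p_d*0.166930] = 1.707804
  V(1,+1) = exp(-r*dt) * [p_u*9.183214 + p_m*4.607783 + p_d*1.406212] = 4.770248
  V(0,+0) = exp(-r*dt) * [p_u*4.770248 + p_m*1.707804 + p_d*0.340069] = 1.961681

Answer: Price = V(0,0) = 1.9617


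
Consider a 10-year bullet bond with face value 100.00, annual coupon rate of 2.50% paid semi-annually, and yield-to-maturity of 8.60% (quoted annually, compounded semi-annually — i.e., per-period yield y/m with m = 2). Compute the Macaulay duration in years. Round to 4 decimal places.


Coupon per period c = face * coupon_rate / m = 1.250000
Periods per year m = 2; per-period yield y/m = 0.043000
Number of cashflows N = 20
Cashflows (t years, CF_t, discount factor 1/(1+y/m)^(m*t), PV):
  t = 0.5000: CF_t = 1.250000, DF = 0.958773, PV = 1.198466
  t = 1.0000: CF_t = 1.250000, DF = 0.919245, PV = 1.149057
  t = 1.5000: CF_t = 1.250000, DF = 0.881347, PV = 1.101684
  t = 2.0000: CF_t = 1.250000, DF = 0.845012, PV = 1.056265
  t = 2.5000: CF_t = 1.250000, DF = 0.810174, PV = 1.012718
  t = 3.0000: CF_t = 1.250000, DF = 0.776773, PV = 0.970966
  t = 3.5000: CF_t = 1.250000, DF = 0.744749, PV = 0.930936
  t = 4.0000: CF_t = 1.250000, DF = 0.714045, PV = 0.892556
  t = 4.5000: CF_t = 1.250000, DF = 0.684607, PV = 0.855759
  t = 5.0000: CF_t = 1.250000, DF = 0.656382, PV = 0.820478
  t = 5.5000: CF_t = 1.250000, DF = 0.629322, PV = 0.786652
  t = 6.0000: CF_t = 1.250000, DF = 0.603376, PV = 0.754220
  t = 6.5000: CF_t = 1.250000, DF = 0.578501, PV = 0.723126
  t = 7.0000: CF_t = 1.250000, DF = 0.554651, PV = 0.693314
  t = 7.5000: CF_t = 1.250000, DF = 0.531784, PV = 0.664730
  t = 8.0000: CF_t = 1.250000, DF = 0.509860, PV = 0.637325
  t = 8.5000: CF_t = 1.250000, DF = 0.488840, PV = 0.611050
  t = 9.0000: CF_t = 1.250000, DF = 0.468687, PV = 0.585858
  t = 9.5000: CF_t = 1.250000, DF = 0.449364, PV = 0.561705
  t = 10.0000: CF_t = 101.250000, DF = 0.430838, PV = 43.622330
Price P = sum_t PV_t = 59.629195
Macaulay numerator sum_t t * PV_t:
  t * PV_t at t = 0.5000: 0.599233
  t * PV_t at t = 1.0000: 1.149057
  t * PV_t at t = 1.5000: 1.652526
  t * PV_t at t = 2.0000: 2.112529
  t * PV_t at t = 2.5000: 2.531795
  t * PV_t at t = 3.0000: 2.912899
  t * PV_t at t = 3.5000: 3.258276
  t * PV_t at t = 4.0000: 3.570225
  t * PV_t at t = 4.5000: 3.850913
  t * PV_t at t = 5.0000: 4.102390
  t * PV_t at t = 5.5000: 4.326586
  t * PV_t at t = 6.0000: 4.525323
  t * PV_t at t = 6.5000: 4.700319
  t * PV_t at t = 7.0000: 4.853195
  t * PV_t at t = 7.5000: 4.985476
  t * PV_t at t = 8.0000: 5.098601
  t * PV_t at t = 8.5000: 5.193925
  t * PV_t at t = 9.0000: 5.272723
  t * PV_t at t = 9.5000: 5.336196
  t * PV_t at t = 10.0000: 436.223305
Macaulay duration D = (sum_t t * PV_t) / P = 506.255492 / 59.629195 = 8.490061

Answer: Macaulay duration = 8.4901 years


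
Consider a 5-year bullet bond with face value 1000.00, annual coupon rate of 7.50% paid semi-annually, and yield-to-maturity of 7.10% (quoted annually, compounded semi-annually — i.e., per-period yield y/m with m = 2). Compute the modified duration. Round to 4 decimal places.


Coupon per period c = face * coupon_rate / m = 37.500000
Periods per year m = 2; per-period yield y/m = 0.035500
Number of cashflows N = 10
Cashflows (t years, CF_t, discount factor 1/(1+y/m)^(m*t), PV):
  t = 0.5000: CF_t = 37.500000, DF = 0.965717, PV = 36.214389
  t = 1.0000: CF_t = 37.500000, DF = 0.932609, PV = 34.972853
  t = 1.5000: CF_t = 37.500000, DF = 0.900637, PV = 33.773880
  t = 2.0000: CF_t = 37.500000, DF = 0.869760, PV = 32.616012
  t = 2.5000: CF_t = 37.500000, DF = 0.839942, PV = 31.497838
  t = 3.0000: CF_t = 37.500000, DF = 0.811147, PV = 30.417999
  t = 3.5000: CF_t = 37.500000, DF = 0.783338, PV = 29.375181
  t = 4.0000: CF_t = 37.500000, DF = 0.756483, PV = 28.368113
  t = 4.5000: CF_t = 37.500000, DF = 0.730549, PV = 27.395570
  t = 5.0000: CF_t = 1037.500000, DF = 0.705503, PV = 731.959536
Price P = sum_t PV_t = 1016.591371
First compute Macaulay numerator sum_t t * PV_t:
  t * PV_t at t = 0.5000: 18.107195
  t * PV_t at t = 1.0000: 34.972853
  t * PV_t at t = 1.5000: 50.660820
  t * PV_t at t = 2.0000: 65.232023
  t * PV_t at t = 2.5000: 78.744596
  t * PV_t at t = 3.0000: 91.253998
  t * PV_t at t = 3.5000: 102.813132
  t * PV_t at t = 4.0000: 113.472450
  t * PV_t at t = 4.5000: 123.280064
  t * PV_t at t = 5.0000: 3659.797679
Macaulay duration D = 4338.334812 / 1016.591371 = 4.267531
Modified duration = D / (1 + y/m) = 4.267531 / (1 + 0.035500) = 4.121227

Answer: Modified duration = 4.1212


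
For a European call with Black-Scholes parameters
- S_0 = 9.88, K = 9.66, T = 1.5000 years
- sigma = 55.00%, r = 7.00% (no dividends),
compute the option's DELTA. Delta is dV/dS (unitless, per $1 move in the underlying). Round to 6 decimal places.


d1 = 0.5261115961; d2 = -0.1474980831
phi(d1) = 0.3473802634; exp(-qT) = 1.0000000000; exp(-rT) = 0.9003245226
N(d1) = 0.7005946639
Delta = exp(-qT) * N(d1) = 1.0000000000 * 0.7005946639 = 0.700595

Answer: Delta = 0.700595


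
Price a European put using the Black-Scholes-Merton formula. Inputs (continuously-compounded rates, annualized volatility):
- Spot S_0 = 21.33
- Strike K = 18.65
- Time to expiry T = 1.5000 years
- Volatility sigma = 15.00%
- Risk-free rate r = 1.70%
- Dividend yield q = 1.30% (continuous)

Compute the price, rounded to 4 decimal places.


d1 = (ln(S/K) + (r - q + 0.5*sigma^2) * T) / (sigma * sqrt(T)) = 0.85538025
d2 = d1 - sigma * sqrt(T) = 0.67166852
exp(-rT) = 0.97482238; exp(-qT) = 0.98068890
P = K * exp(-rT) * N(-d2) - S_0 * exp(-qT) * N(-d1)
N(-d1) = 0.19617034; N(-d2) = 0.25089737
P = 18.6500 * 0.97482238 * 0.25089737 - 21.3300 * 0.98068890 * 0.19617034 = 0.4579

Answer: Price = 0.4579


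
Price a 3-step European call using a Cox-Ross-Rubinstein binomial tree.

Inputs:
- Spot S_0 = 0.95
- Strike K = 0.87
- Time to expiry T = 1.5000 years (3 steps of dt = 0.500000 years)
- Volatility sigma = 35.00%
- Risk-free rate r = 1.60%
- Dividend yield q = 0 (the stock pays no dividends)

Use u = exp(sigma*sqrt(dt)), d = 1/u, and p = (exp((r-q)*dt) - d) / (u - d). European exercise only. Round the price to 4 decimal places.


Answer: Price = V(0,0) = 0.2177

Derivation:
dt = T/N = 0.500000
u = exp(sigma*sqrt(dt)) = 1.280803; d = 1/u = 0.780760
p = (exp((r-q)*dt) - d) / (u - d) = 0.454505
Discount per step: exp(-r*dt) = 0.992032
Stock lattice S(k, i) with i counting down-moves:
  k=0: S(0,0) = 0.9500
  k=1: S(1,0) = 1.2168; S(1,1) = 0.7417
  k=2: S(2,0) = 1.5584; S(2,1) = 0.9500; S(2,2) = 0.5791
  k=3: S(3,0) = 1.9960; S(3,1) = 1.2168; S(3,2) = 0.7417; S(3,3) = 0.4521
Terminal payoffs V(N, i) = max(S_T - K, 0):
  V(3,0) = 1.126047; V(3,1) = 0.346763; V(3,2) = 0.000000; V(3,3) = 0.000000
Backward induction: V(k, i) = exp(-r*dt) * [p * V(k+1, i) + (1-p) * V(k+1, i+1)].
  V(2,0) = exp(-r*dt) * [p*1.126047 + (1-p)*0.346763] = 0.695366
  V(2,1) = exp(-r*dt) * [p*0.346763 + (1-p)*0.000000] = 0.156350
  V(2,2) = exp(-r*dt) * [p*0.000000 + (1-p)*0.000000] = 0.000000
  V(1,0) = exp(-r*dt) * [p*0.695366 + (1-p)*0.156350] = 0.398137
  V(1,1) = exp(-r*dt) * [p*0.156350 + (1-p)*0.000000] = 0.070495
  V(0,0) = exp(-r*dt) * [p*0.398137 + (1-p)*0.070495] = 0.217662


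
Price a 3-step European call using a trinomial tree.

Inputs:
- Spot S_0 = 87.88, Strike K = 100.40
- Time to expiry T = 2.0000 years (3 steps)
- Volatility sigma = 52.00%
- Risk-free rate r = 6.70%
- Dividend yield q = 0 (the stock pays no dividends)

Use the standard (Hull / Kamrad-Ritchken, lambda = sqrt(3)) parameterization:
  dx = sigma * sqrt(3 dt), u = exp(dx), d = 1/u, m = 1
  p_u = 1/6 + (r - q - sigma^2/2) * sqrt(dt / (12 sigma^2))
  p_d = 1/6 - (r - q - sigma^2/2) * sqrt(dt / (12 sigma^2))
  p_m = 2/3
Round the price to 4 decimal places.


Answer: Price = V(0,0) = 24.5433

Derivation:
dt = T/N = 0.666667; dx = sigma*sqrt(3*dt) = 0.735391
u = exp(dx) = 2.086298; d = 1/u = 0.479318
p_u = 0.135753, p_m = 0.666667, p_d = 0.197580
Discount per step: exp(-r*dt) = 0.956316
Stock lattice S(k, j) with j the centered position index:
  k=0: S(0,+0) = 87.8800
  k=1: S(1,-1) = 42.1225; S(1,+0) = 87.8800; S(1,+1) = 183.3438
  k=2: S(2,-2) = 20.1901; S(2,-1) = 42.1225; S(2,+0) = 87.8800; S(2,+1) = 183.3438; S(2,+2) = 382.5098
  k=3: S(3,-3) = 9.6775; S(3,-2) = 20.1901; S(3,-1) = 42.1225; S(3,+0) = 87.8800; S(3,+1) = 183.3438; S(3,+2) = 382.5098; S(3,+3) = 798.0294
Terminal payoffs V(N, j) = max(S_T - K, 0):
  V(3,-3) = 0.000000; V(3,-2) = 0.000000; V(3,-1) = 0.000000; V(3,+0) = 0.000000; V(3,+1) = 82.943841; V(3,+2) = 282.109830; V(3,+3) = 697.629373
Backward induction: V(k, j) = exp(-r*dt) * [p_u * V(k+1, j+1) + p_m * V(k+1, j) + p_d * V(k+1, j-1)]
  V(2,-2) = exp(-r*dt) * [p_u*0.000000 + p_m*0.000000 + p_d*0.000000] = 0.000000
  V(2,-1) = exp(-r*dt) * [p_u*0.000000 + p_m*0.000000 + p_d*0.000000] = 0.000000
  V(2,+0) = exp(-r*dt) * [p_u*82.943841 + p_m*0.000000 + p_d*0.000000] = 10.768033
  V(2,+1) = exp(-r*dt) * [p_u*282.109830 + p_m*82.943841 + p_d*0.000000] = 89.504755
  V(2,+2) = exp(-r*dt) * [p_u*697.629373 + p_m*282.109830 + p_d*82.943841] = 286.098080
  V(1,-1) = exp(-r*dt) * [p_u*10.768033 + p_m*0.000000 + p_d*0.000000] = 1.397940
  V(1,+0) = exp(-r*dt) * [p_u*89.504755 + p_m*10.768033 + p_d*0.000000] = 18.484889
  V(1,+1) = exp(-r*dt) * [p_u*286.098080 + p_m*89.504755 + p_d*10.768033] = 96.240003
  V(0,+0) = exp(-r*dt) * [p_u*96.240003 + p_m*18.484889 + p_d*1.397940] = 24.543255


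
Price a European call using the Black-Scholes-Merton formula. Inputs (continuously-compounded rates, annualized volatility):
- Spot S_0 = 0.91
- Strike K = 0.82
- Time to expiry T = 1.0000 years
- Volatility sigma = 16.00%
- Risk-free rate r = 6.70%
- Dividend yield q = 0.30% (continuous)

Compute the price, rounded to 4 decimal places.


Answer: Price = 0.1505

Derivation:
d1 = (ln(S/K) + (r - q + 0.5*sigma^2) * T) / (sigma * sqrt(T)) = 1.13087662
d2 = d1 - sigma * sqrt(T) = 0.97087662
exp(-rT) = 0.93519520; exp(-qT) = 0.99700450
C = S_0 * exp(-qT) * N(d1) - K * exp(-rT) * N(d2)
N(d1) = 0.87094649; N(d2) = 0.83419514
C = 0.9100 * 0.99700450 * 0.87094649 - 0.8200 * 0.93519520 * 0.83419514 = 0.1505


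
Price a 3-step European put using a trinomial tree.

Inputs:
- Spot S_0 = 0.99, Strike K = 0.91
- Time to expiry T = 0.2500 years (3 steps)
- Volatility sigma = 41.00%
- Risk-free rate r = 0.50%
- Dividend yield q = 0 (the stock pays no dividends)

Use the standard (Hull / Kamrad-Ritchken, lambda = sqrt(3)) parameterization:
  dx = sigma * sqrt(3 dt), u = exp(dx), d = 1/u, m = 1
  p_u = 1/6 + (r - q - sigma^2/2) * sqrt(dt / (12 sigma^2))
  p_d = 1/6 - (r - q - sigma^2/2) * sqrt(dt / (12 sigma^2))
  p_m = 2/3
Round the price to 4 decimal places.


dt = T/N = 0.083333; dx = sigma*sqrt(3*dt) = 0.205000
u = exp(dx) = 1.227525; d = 1/u = 0.814647
p_u = 0.150600, p_m = 0.666667, p_d = 0.182734
Discount per step: exp(-r*dt) = 0.999583
Stock lattice S(k, j) with j the centered position index:
  k=0: S(0,+0) = 0.9900
  k=1: S(1,-1) = 0.8065; S(1,+0) = 0.9900; S(1,+1) = 1.2152
  k=2: S(2,-2) = 0.6570; S(2,-1) = 0.8065; S(2,+0) = 0.9900; S(2,+1) = 1.2152; S(2,+2) = 1.4917
  k=3: S(3,-3) = 0.5352; S(3,-2) = 0.6570; S(3,-1) = 0.8065; S(3,+0) = 0.9900; S(3,+1) = 1.2152; S(3,+2) = 1.4917; S(3,+3) = 1.8312
Terminal payoffs V(N, j) = max(K - S_T, 0):
  V(3,-3) = 0.374766; V(3,-2) = 0.252986; V(3,-1) = 0.103499; V(3,+0) = 0.000000; V(3,+1) = 0.000000; V(3,+2) = 0.000000; V(3,+3) = 0.000000
Backward induction: V(k, j) = exp(-r*dt) * [p_u * V(k+1, j+1) + p_m * V(k+1, j) + p_d * V(k+1, j-1)]
  V(2,-2) = exp(-r*dt) * [p_u*0.103499 + p_m*0.252986 + p_d*0.374766] = 0.252621
  V(2,-1) = exp(-r*dt) * [p_u*0.000000 + p_m*0.103499 + p_d*0.252986] = 0.115181
  V(2,+0) = exp(-r*dt) * [p_u*0.000000 + p_m*0.000000 + p_d*0.103499] = 0.018905
  V(2,+1) = exp(-r*dt) * [p_u*0.000000 + p_m*0.000000 + p_d*0.000000] = 0.000000
  V(2,+2) = exp(-r*dt) * [p_u*0.000000 + p_m*0.000000 + p_d*0.000000] = 0.000000
  V(1,-1) = exp(-r*dt) * [p_u*0.018905 + p_m*0.115181 + p_d*0.252621] = 0.125744
  V(1,+0) = exp(-r*dt) * [p_u*0.000000 + p_m*0.018905 + p_d*0.115181] = 0.033637
  V(1,+1) = exp(-r*dt) * [p_u*0.000000 + p_m*0.000000 + p_d*0.018905] = 0.003453
  V(0,+0) = exp(-r*dt) * [p_u*0.003453 + p_m*0.033637 + p_d*0.125744] = 0.045903

Answer: Price = V(0,0) = 0.0459


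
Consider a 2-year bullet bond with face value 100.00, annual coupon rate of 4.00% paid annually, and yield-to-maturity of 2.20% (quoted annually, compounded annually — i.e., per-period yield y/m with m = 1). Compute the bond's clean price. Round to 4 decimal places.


Coupon per period c = face * coupon_rate / m = 4.000000
Periods per year m = 1; per-period yield y/m = 0.022000
Number of cashflows N = 2
Cashflows (t years, CF_t, discount factor 1/(1+y/m)^(m*t), PV):
  t = 1.0000: CF_t = 4.000000, DF = 0.978474, PV = 3.913894
  t = 2.0000: CF_t = 104.000000, DF = 0.957411, PV = 99.570697
Price P = sum_t PV_t = 103.484591

Answer: Price = 103.4846


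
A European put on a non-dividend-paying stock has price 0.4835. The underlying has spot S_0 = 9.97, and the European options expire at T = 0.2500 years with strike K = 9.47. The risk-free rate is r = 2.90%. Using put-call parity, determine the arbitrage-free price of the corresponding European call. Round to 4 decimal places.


Answer: Call price = 1.0519

Derivation:
Put-call parity: C - P = S_0 * exp(-qT) - K * exp(-rT).
S_0 * exp(-qT) = 9.9700 * 1.00000000 = 9.97000000
K * exp(-rT) = 9.4700 * 0.99277622 = 9.40159078
C = P + S*exp(-qT) - K*exp(-rT)
C = 0.4835 + 9.97000000 - 9.40159078 = 1.0519


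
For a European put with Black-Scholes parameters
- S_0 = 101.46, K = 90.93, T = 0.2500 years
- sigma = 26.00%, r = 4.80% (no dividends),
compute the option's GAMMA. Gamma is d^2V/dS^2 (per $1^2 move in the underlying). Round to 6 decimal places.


d1 = 1.0001896339; d2 = 0.8701896339
phi(d1) = 0.2419248387; exp(-qT) = 1.0000000000; exp(-rT) = 0.9880717129
Gamma = exp(-qT) * phi(d1) / (S * sigma * sqrt(T)) = 1.0000000000 * 0.2419248387 / (101.4600 * 0.2600 * 0.5000000000) = 0.018342

Answer: Gamma = 0.018342


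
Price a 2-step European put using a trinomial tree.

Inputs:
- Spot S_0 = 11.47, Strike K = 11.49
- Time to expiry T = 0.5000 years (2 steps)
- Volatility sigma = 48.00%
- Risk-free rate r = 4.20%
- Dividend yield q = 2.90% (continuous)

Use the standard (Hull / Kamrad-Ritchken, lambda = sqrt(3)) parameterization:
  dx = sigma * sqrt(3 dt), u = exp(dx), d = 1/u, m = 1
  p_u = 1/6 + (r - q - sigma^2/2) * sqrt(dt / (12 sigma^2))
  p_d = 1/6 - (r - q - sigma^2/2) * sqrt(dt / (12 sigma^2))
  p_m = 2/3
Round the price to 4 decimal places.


Answer: Price = V(0,0) = 1.2682

Derivation:
dt = T/N = 0.250000; dx = sigma*sqrt(3*dt) = 0.415692
u = exp(dx) = 1.515419; d = 1/u = 0.659883
p_u = 0.135935, p_m = 0.666667, p_d = 0.197399
Discount per step: exp(-r*dt) = 0.989555
Stock lattice S(k, j) with j the centered position index:
  k=0: S(0,+0) = 11.4700
  k=1: S(1,-1) = 7.5689; S(1,+0) = 11.4700; S(1,+1) = 17.3819
  k=2: S(2,-2) = 4.9946; S(2,-1) = 7.5689; S(2,+0) = 11.4700; S(2,+1) = 17.3819; S(2,+2) = 26.3408
Terminal payoffs V(N, j) = max(K - S_T, 0):
  V(2,-2) = 6.495434; V(2,-1) = 3.921138; V(2,+0) = 0.020000; V(2,+1) = 0.000000; V(2,+2) = 0.000000
Backward induction: V(k, j) = exp(-r*dt) * [p_u * V(k+1, j+1) + p_m * V(k+1, j) + p_d * V(k+1, j-1)]
  V(1,-1) = exp(-r*dt) * [p_u*0.020000 + p_m*3.921138 + p_d*6.495434] = 3.858274
  V(1,+0) = exp(-r*dt) * [p_u*0.000000 + p_m*0.020000 + p_d*3.921138] = 0.779136
  V(1,+1) = exp(-r*dt) * [p_u*0.000000 + p_m*0.000000 + p_d*0.020000] = 0.003907
  V(0,+0) = exp(-r*dt) * [p_u*0.003907 + p_m*0.779136 + p_d*3.858274] = 1.268187


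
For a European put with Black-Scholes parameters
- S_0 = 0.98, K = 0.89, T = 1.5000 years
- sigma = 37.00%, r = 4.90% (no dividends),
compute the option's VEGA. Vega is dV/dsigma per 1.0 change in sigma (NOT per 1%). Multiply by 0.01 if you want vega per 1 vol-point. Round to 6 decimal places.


d1 = 0.6013521790; d2 = 0.1481965766
phi(d1) = 0.3329540606; exp(-qT) = 1.0000000000; exp(-rT) = 0.9291361458
Vega = S * exp(-qT) * phi(d1) * sqrt(T) = 0.9800 * 1.0000000000 * 0.3329540606 * 1.2247448714 = 0.399628

Answer: Vega = 0.399628


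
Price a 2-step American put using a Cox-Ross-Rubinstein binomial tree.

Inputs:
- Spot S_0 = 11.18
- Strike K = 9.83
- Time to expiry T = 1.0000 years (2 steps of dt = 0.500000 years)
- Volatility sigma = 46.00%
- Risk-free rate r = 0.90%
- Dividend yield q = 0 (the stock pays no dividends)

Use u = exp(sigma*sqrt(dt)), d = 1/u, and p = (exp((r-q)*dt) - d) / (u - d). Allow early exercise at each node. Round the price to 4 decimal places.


dt = T/N = 0.500000
u = exp(sigma*sqrt(dt)) = 1.384403; d = 1/u = 0.722333
p = (exp((r-q)*dt) - d) / (u - d) = 0.426204
Discount per step: exp(-r*dt) = 0.995510
Stock lattice S(k, i) with i counting down-moves:
  k=0: S(0,0) = 11.1800
  k=1: S(1,0) = 15.4776; S(1,1) = 8.0757
  k=2: S(2,0) = 21.4273; S(2,1) = 11.1800; S(2,2) = 5.8333
Terminal payoffs V(N, i) = max(K - S_T, 0):
  V(2,0) = 0.000000; V(2,1) = 0.000000; V(2,2) = 3.996669
Backward induction: V(k, i) = exp(-r*dt) * [p * V(k+1, i) + (1-p) * V(k+1, i+1)]; then take max(V_cont, immediate exercise) for American.
  V(1,0) = exp(-r*dt) * [p*0.000000 + (1-p)*0.000000] = 0.000000; exercise = 0.000000; V(1,0) = max -> 0.000000
  V(1,1) = exp(-r*dt) * [p*0.000000 + (1-p)*3.996669] = 2.282975; exercise = 1.754318; V(1,1) = max -> 2.282975
  V(0,0) = exp(-r*dt) * [p*0.000000 + (1-p)*2.282975] = 1.304079; exercise = 0.000000; V(0,0) = max -> 1.304079

Answer: Price = V(0,0) = 1.3041


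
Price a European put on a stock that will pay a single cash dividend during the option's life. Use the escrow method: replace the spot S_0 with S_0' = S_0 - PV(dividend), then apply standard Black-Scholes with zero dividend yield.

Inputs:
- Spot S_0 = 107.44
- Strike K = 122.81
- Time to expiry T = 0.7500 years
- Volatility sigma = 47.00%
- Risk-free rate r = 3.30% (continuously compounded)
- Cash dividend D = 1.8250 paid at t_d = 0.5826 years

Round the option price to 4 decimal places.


PV(D) = D * exp(-r * t_d) = 1.8250 * 0.98095784 = 1.79024805
S_0' = S_0 - PV(D) = 107.4400 - 1.79024805 = 105.64975195
d1 = (ln(S_0'/K) + (r + sigma^2/2)*T) / (sigma*sqrt(T)) = -0.10545008
d2 = d1 - sigma*sqrt(T) = -0.51248202
exp(-rT) = 0.97555377
N(-d1) = 0.54199066; N(-d2) = 0.69584315
P = K * exp(-rT) * N(-d2) - S_0' * N(-d1) = 122.8100 * 0.97555377 * 0.69584315 - 105.64975195 * 0.54199066 = 26.1062

Answer: Price = 26.1062


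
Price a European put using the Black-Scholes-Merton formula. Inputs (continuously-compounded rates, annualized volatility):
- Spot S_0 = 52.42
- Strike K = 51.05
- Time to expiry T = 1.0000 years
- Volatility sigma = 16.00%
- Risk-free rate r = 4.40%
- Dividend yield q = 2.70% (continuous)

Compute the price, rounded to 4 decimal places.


d1 = (ln(S/K) + (r - q + 0.5*sigma^2) * T) / (sigma * sqrt(T)) = 0.35176658
d2 = d1 - sigma * sqrt(T) = 0.19176658
exp(-rT) = 0.95695396; exp(-qT) = 0.97336124
P = K * exp(-rT) * N(-d2) - S_0 * exp(-qT) * N(-d1)
N(-d1) = 0.36250666; N(-d2) = 0.42396252
P = 51.0500 * 0.95695396 * 0.42396252 - 52.4200 * 0.97336124 * 0.36250666 = 2.2152

Answer: Price = 2.2152


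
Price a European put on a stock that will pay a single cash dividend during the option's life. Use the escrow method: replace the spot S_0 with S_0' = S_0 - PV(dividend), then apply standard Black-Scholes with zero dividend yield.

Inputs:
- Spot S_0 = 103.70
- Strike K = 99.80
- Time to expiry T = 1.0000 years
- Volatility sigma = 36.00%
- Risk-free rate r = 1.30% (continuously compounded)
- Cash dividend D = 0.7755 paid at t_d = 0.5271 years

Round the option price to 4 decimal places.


PV(D) = D * exp(-r * t_d) = 0.7755 * 0.99317112 = 0.77020421
S_0' = S_0 - PV(D) = 103.7000 - 0.77020421 = 102.92979579
d1 = (ln(S_0'/K) + (r + sigma^2/2)*T) / (sigma*sqrt(T)) = 0.30188605
d2 = d1 - sigma*sqrt(T) = -0.05811395
exp(-rT) = 0.98708414
N(-d1) = 0.38136946; N(-d2) = 0.52317107
P = K * exp(-rT) * N(-d2) - S_0' * N(-d1) = 99.8000 * 0.98708414 * 0.52317107 - 102.92979579 * 0.38136946 = 12.2838

Answer: Price = 12.2838


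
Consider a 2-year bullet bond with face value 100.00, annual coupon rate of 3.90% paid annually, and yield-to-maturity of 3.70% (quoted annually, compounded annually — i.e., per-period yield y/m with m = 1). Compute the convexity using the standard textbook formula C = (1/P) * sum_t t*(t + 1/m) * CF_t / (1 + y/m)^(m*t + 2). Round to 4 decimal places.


Answer: Convexity = 5.4401

Derivation:
Coupon per period c = face * coupon_rate / m = 3.900000
Periods per year m = 1; per-period yield y/m = 0.037000
Number of cashflows N = 2
Cashflows (t years, CF_t, discount factor 1/(1+y/m)^(m*t), PV):
  t = 1.0000: CF_t = 3.900000, DF = 0.964320, PV = 3.760849
  t = 2.0000: CF_t = 103.900000, DF = 0.929913, PV = 96.617998
Price P = sum_t PV_t = 100.378847
Convexity numerator sum_t t*(t + 1/m) * CF_t / (1+y/m)^(m*t + 2):
  t = 1.0000: term = 6.994527
  t = 2.0000: term = 539.078203
Convexity = (1/P) * sum = 546.072730 / 100.378847 = 5.440118


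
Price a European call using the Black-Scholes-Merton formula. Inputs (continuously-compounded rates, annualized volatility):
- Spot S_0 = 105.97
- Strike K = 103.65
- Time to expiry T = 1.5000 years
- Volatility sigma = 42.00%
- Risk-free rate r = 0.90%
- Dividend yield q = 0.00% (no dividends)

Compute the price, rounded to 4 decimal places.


d1 = (ln(S/K) + (r - q + 0.5*sigma^2) * T) / (sigma * sqrt(T)) = 0.32647460
d2 = d1 - sigma * sqrt(T) = -0.18791825
exp(-rT) = 0.98659072; exp(-qT) = 1.00000000
C = S_0 * exp(-qT) * N(d1) - K * exp(-rT) * N(d2)
N(d1) = 0.62796735; N(d2) = 0.42547037
C = 105.9700 * 1.00000000 * 0.62796735 - 103.6500 * 0.98659072 * 0.42547037 = 23.0370

Answer: Price = 23.0370


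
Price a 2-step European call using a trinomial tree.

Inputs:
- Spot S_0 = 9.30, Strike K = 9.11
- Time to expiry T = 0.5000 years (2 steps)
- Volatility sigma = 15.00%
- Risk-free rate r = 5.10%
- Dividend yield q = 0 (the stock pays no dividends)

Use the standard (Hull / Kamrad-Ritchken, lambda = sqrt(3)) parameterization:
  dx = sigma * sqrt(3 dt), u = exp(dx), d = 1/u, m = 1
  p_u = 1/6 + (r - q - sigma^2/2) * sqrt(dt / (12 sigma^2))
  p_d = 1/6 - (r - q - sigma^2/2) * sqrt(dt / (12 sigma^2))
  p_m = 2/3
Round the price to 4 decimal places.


Answer: Price = V(0,0) = 0.6070

Derivation:
dt = T/N = 0.250000; dx = sigma*sqrt(3*dt) = 0.129904
u = exp(dx) = 1.138719; d = 1/u = 0.878180
p_u = 0.204916, p_m = 0.666667, p_d = 0.128417
Discount per step: exp(-r*dt) = 0.987331
Stock lattice S(k, j) with j the centered position index:
  k=0: S(0,+0) = 9.3000
  k=1: S(1,-1) = 8.1671; S(1,+0) = 9.3000; S(1,+1) = 10.5901
  k=2: S(2,-2) = 7.1722; S(2,-1) = 8.1671; S(2,+0) = 9.3000; S(2,+1) = 10.5901; S(2,+2) = 12.0591
Terminal payoffs V(N, j) = max(S_T - K, 0):
  V(2,-2) = 0.000000; V(2,-1) = 0.000000; V(2,+0) = 0.190000; V(2,+1) = 1.480085; V(2,+2) = 2.949130
Backward induction: V(k, j) = exp(-r*dt) * [p_u * V(k+1, j+1) + p_m * V(k+1, j) + p_d * V(k+1, j-1)]
  V(1,-1) = exp(-r*dt) * [p_u*0.190000 + p_m*0.000000 + p_d*0.000000] = 0.038441
  V(1,+0) = exp(-r*dt) * [p_u*1.480085 + p_m*0.190000 + p_d*0.000000] = 0.424513
  V(1,+1) = exp(-r*dt) * [p_u*2.949130 + p_m*1.480085 + p_d*0.190000] = 1.594981
  V(0,+0) = exp(-r*dt) * [p_u*1.594981 + p_m*0.424513 + p_d*0.038441] = 0.606994


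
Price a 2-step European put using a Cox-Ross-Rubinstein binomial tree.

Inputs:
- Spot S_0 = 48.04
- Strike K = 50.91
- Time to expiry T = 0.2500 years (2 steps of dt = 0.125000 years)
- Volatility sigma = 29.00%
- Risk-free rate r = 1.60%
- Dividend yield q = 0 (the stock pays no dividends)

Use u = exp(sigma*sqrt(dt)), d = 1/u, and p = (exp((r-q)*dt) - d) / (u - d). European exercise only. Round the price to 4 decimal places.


dt = T/N = 0.125000
u = exp(sigma*sqrt(dt)) = 1.107971; d = 1/u = 0.902551
p = (exp((r-q)*dt) - d) / (u - d) = 0.484136
Discount per step: exp(-r*dt) = 0.998002
Stock lattice S(k, i) with i counting down-moves:
  k=0: S(0,0) = 48.0400
  k=1: S(1,0) = 53.2269; S(1,1) = 43.3585
  k=2: S(2,0) = 58.9739; S(2,1) = 48.0400; S(2,2) = 39.1333
Terminal payoffs V(N, i) = max(K - S_T, 0):
  V(2,0) = 0.000000; V(2,1) = 2.870000; V(2,2) = 11.776729
Backward induction: V(k, i) = exp(-r*dt) * [p * V(k+1, i) + (1-p) * V(k+1, i+1)].
  V(1,0) = exp(-r*dt) * [p*0.000000 + (1-p)*2.870000] = 1.477572
  V(1,1) = exp(-r*dt) * [p*2.870000 + (1-p)*11.776729] = 7.449749
  V(0,0) = exp(-r*dt) * [p*1.477572 + (1-p)*7.449749] = 4.549298

Answer: Price = V(0,0) = 4.5493


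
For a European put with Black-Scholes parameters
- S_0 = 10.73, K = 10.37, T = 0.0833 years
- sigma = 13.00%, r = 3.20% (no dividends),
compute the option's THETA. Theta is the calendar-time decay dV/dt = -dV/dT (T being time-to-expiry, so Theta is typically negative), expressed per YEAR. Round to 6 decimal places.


d1 = 0.9993539013; d2 = 0.9618336401
phi(d1) = 0.2421270615; exp(-qT) = 1.0000000000; exp(-rT) = 0.9973379496
Theta = -S*exp(-qT)*phi(d1)*sigma/(2*sqrt(T)) + r*K*exp(-rT)*N(-d2) - q*S*exp(-qT)*N(-d1)
N(-d1) = 0.1588116414; N(-d2) = 0.1680665885; sqrt(T) = 0.2886173938
Term 1 = -10.7300 * 1.0000000000 * 0.2421270615 * 0.1300 / (2 * 0.2886173938) = -0.5851051346
Term 2 = 0.0320 * 10.3700 * 0.9973379496 * 0.1680665885 = 0.0556227509
Term 3 = 0 (no dividend yield, q = 0)
Theta = -0.5851051346 + (0.0556227509) + (0.0000000000) = -0.529482

Answer: Theta = -0.529482
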